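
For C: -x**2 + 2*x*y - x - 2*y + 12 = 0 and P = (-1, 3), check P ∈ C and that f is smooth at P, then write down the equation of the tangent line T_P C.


Tangent line at P: 7*x - 4*y + 19 = 0.

Step 1: f(-1, 3) = 0, so P lies on C.
Step 2: partial derivatives
  f_x(x, y) = -2*x + 2*y - 1, f_y(x, y) = 2*x - 2.
  f_x(P) = 7, f_y(P) = -4 (gradient nonzero, so P is smooth).
Step 3: tangent line at P: 7·(x − -1) + -4·(y − 3) = 0.
Expanding: 7*x - 4*y + 19 = 0.


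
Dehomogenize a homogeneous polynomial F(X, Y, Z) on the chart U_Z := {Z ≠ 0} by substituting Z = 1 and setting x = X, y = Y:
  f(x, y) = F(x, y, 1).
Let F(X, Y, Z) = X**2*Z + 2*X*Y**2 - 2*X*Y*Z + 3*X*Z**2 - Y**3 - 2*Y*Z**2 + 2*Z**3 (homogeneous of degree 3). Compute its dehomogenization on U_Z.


f(x, y) = x**2 + 2*x*y**2 - 2*x*y + 3*x - y**3 - 2*y + 2

On U_Z we set Z = 1. Each monomial c·X^i·Y^j·Z^k in F becomes c·x^i·y^j·1^k = c·x^i·y^j.
Substituting Z = 1: F(X, Y, 1) = x**2 + 2*x*y**2 - 2*x*y + 3*x - y**3 - 2*y + 2.
Note: deg(f) ≤ deg(F) = 3; strict inequality happens when F is divisible by Z (lost terms).


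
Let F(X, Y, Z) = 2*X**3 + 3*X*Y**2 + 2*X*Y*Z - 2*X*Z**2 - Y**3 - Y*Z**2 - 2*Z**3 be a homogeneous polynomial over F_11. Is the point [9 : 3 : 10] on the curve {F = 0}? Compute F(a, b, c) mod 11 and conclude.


F(9,3,10) ≡ 6 (mod 11); P is NOT on the curve.

Evaluate F(9, 3, 10) term-by-term (mod 11).
  2*X**3 ↦ 2·729·1·1 = 1458
  3*X*Y**2 ↦ 3·9·9·1 = 243
  2*X*Y*Z ↦ 2·9·3·10 = 540
  -2*X*Z**2 ↦ -2·9·1·100 = -1800
  -Y**3 ↦ -1·1·27·1 = -27
  -Y*Z**2 ↦ -1·1·3·100 = -300
  -2*Z**3 ↦ -2·1·1·1000 = -2000
Sum: F(9, 3, 10) = (1458) + (243) + (540) + (-1800) + (-27) + (-300) + (-2000) = -1886.
Reducing mod 11: -1886 ≡ 6 (mod 11).
Since F(a, b, c) ≡ 6 ≠ 0 (mod 11), P does NOT lie on the curve.


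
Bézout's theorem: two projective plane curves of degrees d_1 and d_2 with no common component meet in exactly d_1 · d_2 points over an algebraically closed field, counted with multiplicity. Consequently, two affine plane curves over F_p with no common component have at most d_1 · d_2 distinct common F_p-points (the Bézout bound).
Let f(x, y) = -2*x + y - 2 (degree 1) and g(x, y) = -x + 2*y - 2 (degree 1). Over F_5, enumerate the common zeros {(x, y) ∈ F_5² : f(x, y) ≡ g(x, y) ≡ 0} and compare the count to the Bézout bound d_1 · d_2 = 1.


Common zeros: {(1, 4)}; count = 1; Bézout bound = 1.

deg(f) = 1, deg(g) = 1, so Bézout bound = 1.
Scan x ∈ F_5. For each x, list the y ∈ F_5 with f(x, y) ≡ 0 and those with g(x, y) ≡ 0 (mod 5); the common zeros in that column are the intersection.
  x = 0: f ≡ 0 at y ∈ {2}; g ≡ 0 at y ∈ {1}; common: ∅.
  x = 1: f ≡ 0 at y ∈ {4}; g ≡ 0 at y ∈ {4}; common: {4}.
  x = 2: f ≡ 0 at y ∈ {1}; g ≡ 0 at y ∈ {2}; common: ∅.
  x = 3: f ≡ 0 at y ∈ {3}; g ≡ 0 at y ∈ {0}; common: ∅.
  x = 4: f ≡ 0 at y ∈ {0}; g ≡ 0 at y ∈ {3}; common: ∅.
Collecting: common zeros = {(1, 4)}, so the count is 1.
Comparison with the Bézout bound: 1 ≤ 1 = deg(f)·deg(g), as expected for curves with no common component (the bound is attained).


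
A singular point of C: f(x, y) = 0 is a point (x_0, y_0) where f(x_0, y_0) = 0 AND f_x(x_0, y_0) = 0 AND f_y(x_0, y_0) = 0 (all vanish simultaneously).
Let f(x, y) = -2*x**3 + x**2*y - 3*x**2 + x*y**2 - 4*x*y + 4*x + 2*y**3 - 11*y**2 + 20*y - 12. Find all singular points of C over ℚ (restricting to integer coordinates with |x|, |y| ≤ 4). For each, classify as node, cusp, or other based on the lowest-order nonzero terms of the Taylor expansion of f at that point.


Singular points: {(0, 2)}; classification: node.

Compute partial derivatives:
  f_x = -6*x**2 + 2*x*y - 6*x + y**2 - 4*y + 4.
  f_y = x**2 + 2*x*y - 4*x + 6*y**2 - 22*y + 20.
Scan x_0 ∈ {−4, ..., 4}. For each x_0, f_y(x_0, y) is a polynomial in y; find its integer roots y ∈ {−4, ..., 4}, then test f_x and f at those candidates.
  x = -4: f_y(-4, y) = 6*y**2 - 30*y + 52; no integer root y with |y| ≤ 4.
  x = -3: f_y(-3, y) = 6*y**2 - 28*y + 41; no integer root y with |y| ≤ 4.
  x = -2: f_y(-2, y) = 6*y**2 - 26*y + 32; no integer root y with |y| ≤ 4.
  x = -1: f_y(-1, y) = 6*y**2 - 24*y + 25; no integer root y with |y| ≤ 4.
  x = 0: f_y(0, y) = 6*y**2 - 22*y + 20; vanishes at y ∈ {2}. (0, 2): f_x = 0, f = 0 — SINGULAR.
  x = 1: f_y(1, y) = 6*y**2 - 20*y + 17; no integer root y with |y| ≤ 4.
  x = 2: f_y(2, y) = 6*y**2 - 18*y + 16; no integer root y with |y| ≤ 4.
  x = 3: f_y(3, y) = 6*y**2 - 16*y + 17; no integer root y with |y| ≤ 4.
  x = 4: f_y(4, y) = 6*y**2 - 14*y + 20; no integer root y with |y| ≤ 4.
Only singular point on the grid: (0, 2).
Classify: substitute x = 0 + u, y = 2 + v and expand: f = -2*u**3 + u**2*v - u**2 + u*v**2 + 2*v**3 + v**2.
No constant or linear terms (consistent with a singular point). Quadratic part: -u**2 + v**2. Cubic part: -2*u**3 + u**2*v + u*v**2 + 2*v**3.
The quadratic part v**2 - u**2 = (v − u)(v + u) splits into two distinct linear factors, so there are two distinct tangent lines y − 2 = ±(x − 0) — this is a node (ordinary double point).
Classification: node.


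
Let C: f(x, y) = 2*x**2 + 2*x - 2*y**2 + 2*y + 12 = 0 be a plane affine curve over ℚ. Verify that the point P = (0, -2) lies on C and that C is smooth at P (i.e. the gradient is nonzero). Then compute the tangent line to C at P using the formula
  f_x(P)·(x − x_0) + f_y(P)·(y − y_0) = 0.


Tangent line at P: 2*x + 10*y + 20 = 0.

Step 1: f(0, -2) = 0, so P lies on C.
Step 2: partial derivatives
  f_x(x, y) = 4*x + 2, f_y(x, y) = 2 - 4*y.
  f_x(P) = 2, f_y(P) = 10 (gradient nonzero, so P is smooth).
Step 3: tangent line at P: 2·(x − 0) + 10·(y − -2) = 0.
Expanding: 2*x + 10*y + 20 = 0.


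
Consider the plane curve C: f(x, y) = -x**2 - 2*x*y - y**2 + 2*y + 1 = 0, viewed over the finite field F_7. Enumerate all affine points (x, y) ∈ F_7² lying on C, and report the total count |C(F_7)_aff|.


Affine F_7-points: {(0, 4), (0, 5), (1, 0), (4, 3), (4, 5), (6, 0), (6, 4)}; count = 7.

For each of the 49 pairs (x, y) ∈ F_7², evaluate f(x, y) mod 7. Record the zeros.
  x = 0: [0↦1, 1↦2, 2↦1, 3↦5, 4↦0, 5↦0, 6↦5]  zeros at y ∈ {4, 5}
  x = 1: [0↦0, 1↦6, 2↦3, 3↦5, 4↦5, 5↦3, 6↦6]  zeros at y ∈ {0}
  x = 2: [0↦4, 1↦1, 2↦3, 3↦3, 4↦1, 5↦4, 6↦5]  zeros at y ∈ ∅
  x = 3: [0↦6, 1↦1, 2↦1, 3↦6, 4↦2, 5↦3, 6↦2]  zeros at y ∈ ∅
  x = 4: [0↦6, 1↦6, 2↦4, 3↦0, 4↦1, 5↦0, 6↦4]  zeros at y ∈ {3, 5}
  x = 5: [0↦4, 1↦2, 2↦5, 3↦6, 4↦5, 5↦2, 6↦4]  zeros at y ∈ ∅
  x = 6: [0↦0, 1↦3, 2↦4, 3↦3, 4↦0, 5↦2, 6↦2]  zeros at y ∈ {0, 4}
Collecting zeros: affine points = {(0, 4), (0, 5), (1, 0), (4, 3), (4, 5), (6, 0), (6, 4)}.
Total count |C(F_7)_aff| = 7.


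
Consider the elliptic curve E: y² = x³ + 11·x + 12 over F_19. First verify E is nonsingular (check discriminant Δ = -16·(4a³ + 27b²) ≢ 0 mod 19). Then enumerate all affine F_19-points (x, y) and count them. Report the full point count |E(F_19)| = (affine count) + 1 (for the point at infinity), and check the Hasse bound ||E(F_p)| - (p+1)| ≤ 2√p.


Affine points = {(1, 9), (1, 10), (2, 2), (2, 17), (4, 5), (4, 14), (6, 3), (6, 16), (8, 2), (8, 17), (9, 2), (9, 17), (10, 1), (10, 18), (11, 1), (11, 18), (16, 3), (16, 16), (17, 1), (17, 18), (18, 0)}; affine count = 21; |E(F_19)| = 22.

Discriminant check: Δ ∝ 4a³ + 27b² = 4·11³ + 27·12² = 4·1331 + 27·144 ≡ 16 (mod 19). Nonzero ⇒ E is nonsingular.
For each x ∈ F_19, compute rhs = x³ + 11·x + 12 mod 19, then count y ∈ F_19 with y² ≡ rhs.
  x = 0: rhs = 12, matching y values: none (0 points).
  x = 1: rhs = 5, matching y values: 9, 10 (2 points).
  x = 2: rhs = 4, matching y values: 2, 17 (2 points).
  x = 3: rhs = 15, matching y values: none (0 points).
  x = 4: rhs = 6, matching y values: 5, 14 (2 points).
  x = 5: rhs = 2, matching y values: none (0 points).
  x = 6: rhs = 9, matching y values: 3, 16 (2 points).
  x = 7: rhs = 14, matching y values: none (0 points).
  x = 8: rhs = 4, matching y values: 2, 17 (2 points).
  x = 9: rhs = 4, matching y values: 2, 17 (2 points).
  x = 10: rhs = 1, matching y values: 1, 18 (2 points).
  x = 11: rhs = 1, matching y values: 1, 18 (2 points).
  x = 12: rhs = 10, matching y values: none (0 points).
  x = 13: rhs = 15, matching y values: none (0 points).
  x = 14: rhs = 3, matching y values: none (0 points).
  x = 15: rhs = 18, matching y values: none (0 points).
  x = 16: rhs = 9, matching y values: 3, 16 (2 points).
  x = 17: rhs = 1, matching y values: 1, 18 (2 points).
  x = 18: rhs = 0, matching y values: 0 (1 points).
Total affine count: 21.
Full point count |E(F_19)| = 21 + 1 = 22.
Hasse bound: |22 − (19+1)| = |2| = 2 ≤ 2√19 ≈ 8.7178 ✓.


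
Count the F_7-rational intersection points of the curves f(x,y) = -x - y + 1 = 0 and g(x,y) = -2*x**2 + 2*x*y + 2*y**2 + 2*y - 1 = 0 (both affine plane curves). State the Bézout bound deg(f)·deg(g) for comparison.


Common zeros: ∅; count = 0; Bézout bound = 2.

deg(f) = 1, deg(g) = 2, so Bézout bound = 2.
Scan x ∈ F_7. For each x, list the y ∈ F_7 with f(x, y) ≡ 0 and those with g(x, y) ≡ 0 (mod 7); the common zeros in that column are the intersection.
  x = 0: f ≡ 0 at y ∈ {1}; g ≡ 0 at y ∈ ∅; common: ∅.
  x = 1: f ≡ 0 at y ∈ {0}; g ≡ 0 at y ∈ ∅; common: ∅.
  x = 2: f ≡ 0 at y ∈ {6}; g ≡ 0 at y ∈ ∅; common: ∅.
  x = 3: f ≡ 0 at y ∈ {5}; g ≡ 0 at y ∈ ∅; common: ∅.
  x = 4: f ≡ 0 at y ∈ {4}; g ≡ 0 at y ∈ {1}; common: ∅.
  x = 5: f ≡ 0 at y ∈ {3}; g ≡ 0 at y ∈ ∅; common: ∅.
  x = 6: f ≡ 0 at y ∈ {2}; g ≡ 0 at y ∈ ∅; common: ∅.
Collecting: common zeros = ∅, so the count is 0.
Comparison with the Bézout bound: 0 ≤ 2 = deg(f)·deg(g), as expected for curves with no common component (the affine F_7-count falls short of the bound because intersections may lie at infinity, over extension fields, or carry multiplicity).


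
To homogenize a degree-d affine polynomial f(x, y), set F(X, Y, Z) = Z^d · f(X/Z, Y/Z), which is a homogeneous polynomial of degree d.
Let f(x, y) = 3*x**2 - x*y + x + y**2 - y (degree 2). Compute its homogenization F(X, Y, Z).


F(X, Y, Z) = 3*X**2 - X*Y + X*Z + Y**2 - Y*Z

deg(f) = 2.
Substitute x = X/Z, y = Y/Z into f, then multiply by Z^2.
  monomial 3·x^2·y^0 ↦ 3·X^2·Y^0·Z^0.
  monomial -1·x^1·y^1 ↦ -1·X^1·Y^1·Z^0.
  monomial 1·x^1·y^0 ↦ 1·X^1·Y^0·Z^1.
  monomial 1·x^0·y^2 ↦ 1·X^0·Y^2·Z^0.
  monomial -1·x^0·y^1 ↦ -1·X^0·Y^1·Z^1.
Collecting: F(X, Y, Z) = 3*X**2 - X*Y + X*Z + Y**2 - Y*Z.


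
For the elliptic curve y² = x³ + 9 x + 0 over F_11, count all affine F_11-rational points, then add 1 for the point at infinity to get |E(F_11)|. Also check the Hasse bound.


Affine points = {(0, 0), (2, 2), (2, 9), (4, 1), (4, 10), (5, 4), (5, 7), (8, 1), (8, 10), (10, 1), (10, 10)}; affine count = 11; |E(F_11)| = 12.

Discriminant check: Δ ∝ 4a³ + 27b² = 4·9³ + 27·0² = 4·729 + 27·0 ≡ 1 (mod 11). Nonzero ⇒ E is nonsingular.
For each x ∈ F_11, compute rhs = x³ + 9·x + 0 mod 11, then count y ∈ F_11 with y² ≡ rhs.
  x = 0: rhs = 0, matching y values: 0 (1 points).
  x = 1: rhs = 10, matching y values: none (0 points).
  x = 2: rhs = 4, matching y values: 2, 9 (2 points).
  x = 3: rhs = 10, matching y values: none (0 points).
  x = 4: rhs = 1, matching y values: 1, 10 (2 points).
  x = 5: rhs = 5, matching y values: 4, 7 (2 points).
  x = 6: rhs = 6, matching y values: none (0 points).
  x = 7: rhs = 10, matching y values: none (0 points).
  x = 8: rhs = 1, matching y values: 1, 10 (2 points).
  x = 9: rhs = 7, matching y values: none (0 points).
  x = 10: rhs = 1, matching y values: 1, 10 (2 points).
Total affine count: 11.
Full point count |E(F_11)| = 11 + 1 = 12.
Hasse bound: |12 − (11+1)| = |0| = 0 ≤ 2√11 ≈ 6.6332 ✓.


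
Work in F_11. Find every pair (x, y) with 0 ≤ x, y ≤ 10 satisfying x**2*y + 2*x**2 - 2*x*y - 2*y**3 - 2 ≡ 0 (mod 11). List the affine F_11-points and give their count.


Affine F_11-points: {(0, 10), (1, 0), (1, 4), (1, 7), (2, 9), (3, 7), (4, 3), (4, 4), (6, 3), (9, 10), (10, 0)}; count = 11.

For each of the 121 pairs (x, y) ∈ F_11², evaluate f(x, y) mod 11. Record the zeros.
  x = 0: [0↦9, 1↦7, 2↦4, 3↦10, 4↦2, 5↦1, 6↦6, 7↦5, 8↦8, 9↦3, 10↦0]  zeros at y ∈ {10}
  x = 1: [0↦0, 1↦8, 2↦4, 3↦9, 4↦0, 5↦9, 6↦2, 7↦0, 8↦2, 9↦7, 10↦3]  zeros at y ∈ {0, 4, 7}
  x = 2: [0↦6, 1↦4, 2↦1, 3↦7, 4↦10, 5↦9, 6↦3, 7↦2, 8↦5, 9↦0, 10↦8]  zeros at y ∈ {9}
  x = 3: [0↦5, 1↦6, 2↦6, 3↦4, 4↦10, 5↦1, 6↦9, 7↦0, 8↦6, 9↦4, 10↦4]  zeros at y ∈ {7}
  x = 4: [0↦8, 1↦3, 2↦8, 3↦0, 4↦0, 5↦7, 6↦9, 7↦5, 8↦5, 9↦8, 10↦2]  zeros at y ∈ {3, 4}
  x = 5: [0↦4, 1↦6, 2↦7, 3↦6, 4↦2, 5↦5, 6↦3, 7↦6, 8↦2, 9↦1, 10↦2]  zeros at y ∈ ∅
  x = 6: [0↦4, 1↦4, 2↦3, 3↦0, 4↦5, 5↦6, 6↦2, 7↦3, 8↦8, 9↦5, 10↦4]  zeros at y ∈ {3}
  x = 7: [0↦8, 1↦8, 2↦7, 3↦4, 4↦9, 5↦10, 6↦6, 7↦7, 8↦1, 9↦9, 10↦8]  zeros at y ∈ ∅
  x = 8: [0↦5, 1↦7, 2↦8, 3↦7, 4↦3, 5↦6, 6↦4, 7↦7, 8↦3, 9↦2, 10↦3]  zeros at y ∈ ∅
  x = 9: [0↦6, 1↦1, 2↦6, 3↦9, 4↦9, 5↦5, 6↦7, 7↦3, 8↦3, 9↦6, 10↦0]  zeros at y ∈ {10}
  x = 10: [0↦0, 1↦1, 2↦1, 3↦10, 4↦5, 5↦7, 6↦4, 7↦6, 8↦1, 9↦10, 10↦10]  zeros at y ∈ {0}
Collecting zeros: affine points = {(0, 10), (1, 0), (1, 4), (1, 7), (2, 9), (3, 7), (4, 3), (4, 4), (6, 3), (9, 10), (10, 0)}.
Total count |C(F_11)_aff| = 11.


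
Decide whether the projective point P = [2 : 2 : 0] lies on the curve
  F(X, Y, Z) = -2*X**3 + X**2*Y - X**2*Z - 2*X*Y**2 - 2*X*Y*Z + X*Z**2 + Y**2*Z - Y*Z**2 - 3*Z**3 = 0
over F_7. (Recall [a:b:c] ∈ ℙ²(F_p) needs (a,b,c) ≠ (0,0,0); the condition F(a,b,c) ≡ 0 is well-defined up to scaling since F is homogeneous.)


F(2,2,0) ≡ 4 (mod 7); P is NOT on the curve.

Evaluate F(2, 2, 0) term-by-term (mod 7).
  -2*X**3 ↦ -2·8·1·1 = -16
  X**2*Y ↦ 1·4·2·1 = 8
  -X**2*Z ↦ -1·4·1·0 = 0
  -2*X*Y**2 ↦ -2·2·4·1 = -16
  -2*X*Y*Z ↦ -2·2·2·0 = 0
  X*Z**2 ↦ 1·2·1·0 = 0
  Y**2*Z ↦ 1·1·4·0 = 0
  -Y*Z**2 ↦ -1·1·2·0 = 0
  -3*Z**3 ↦ -3·1·1·0 = 0
Sum: F(2, 2, 0) = (-16) + (8) + (0) + (-16) + (0) + (0) + (0) + (0) + (0) = -24.
Reducing mod 7: -24 ≡ 4 (mod 7).
Since F(a, b, c) ≡ 4 ≠ 0 (mod 7), P does NOT lie on the curve.


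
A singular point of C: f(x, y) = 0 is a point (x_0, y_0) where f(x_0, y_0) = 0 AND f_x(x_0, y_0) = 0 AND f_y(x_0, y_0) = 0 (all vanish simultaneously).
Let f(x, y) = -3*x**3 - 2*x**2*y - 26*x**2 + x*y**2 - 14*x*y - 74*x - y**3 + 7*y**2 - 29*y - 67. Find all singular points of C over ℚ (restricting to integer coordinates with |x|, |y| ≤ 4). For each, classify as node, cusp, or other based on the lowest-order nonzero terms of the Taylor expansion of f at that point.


Singular points: {(-3, 1)}; classification: node.

Compute partial derivatives:
  f_x = -9*x**2 - 4*x*y - 52*x + y**2 - 14*y - 74.
  f_y = -2*x**2 + 2*x*y - 14*x - 3*y**2 + 14*y - 29.
Scan x_0 ∈ {−4, ..., 4}. For each x_0, f_y(x_0, y) is a polynomial in y; find its integer roots y ∈ {−4, ..., 4}, then test f_x and f at those candidates.
  x = -4: f_y(-4, y) = -3*y**2 + 6*y - 5; no integer root y with |y| ≤ 4.
  x = -3: f_y(-3, y) = -3*y**2 + 8*y - 5; vanishes at y ∈ {1}. (-3, 1): f_x = 0, f = 0 — SINGULAR.
  x = -2: f_y(-2, y) = -3*y**2 + 10*y - 9; no integer root y with |y| ≤ 4.
  x = -1: f_y(-1, y) = -3*y**2 + 12*y - 17; no integer root y with |y| ≤ 4.
  x = 0: f_y(0, y) = -3*y**2 + 14*y - 29; no integer root y with |y| ≤ 4.
  x = 1: f_y(1, y) = -3*y**2 + 16*y - 45; no integer root y with |y| ≤ 4.
  x = 2: f_y(2, y) = -3*y**2 + 18*y - 65; no integer root y with |y| ≤ 4.
  x = 3: f_y(3, y) = -3*y**2 + 20*y - 89; no integer root y with |y| ≤ 4.
  x = 4: f_y(4, y) = -3*y**2 + 22*y - 117; no integer root y with |y| ≤ 4.
Only singular point on the grid: (-3, 1).
Classify: substitute x = -3 + u, y = 1 + v and expand: f = -3*u**3 - 2*u**2*v - u**2 + u*v**2 - v**3 + v**2.
No constant or linear terms (consistent with a singular point). Quadratic part: -u**2 + v**2. Cubic part: -3*u**3 - 2*u**2*v + u*v**2 - v**3.
The quadratic part v**2 - u**2 = (v − u)(v + u) splits into two distinct linear factors, so there are two distinct tangent lines y − 1 = ±(x − -3) — this is a node (ordinary double point).
Classification: node.


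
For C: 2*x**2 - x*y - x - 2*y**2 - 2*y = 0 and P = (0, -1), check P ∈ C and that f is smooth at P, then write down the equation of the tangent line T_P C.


Tangent line at P: 2*y + 2 = 0.

Step 1: f(0, -1) = 0, so P lies on C.
Step 2: partial derivatives
  f_x(x, y) = 4*x - y - 1, f_y(x, y) = -x - 4*y - 2.
  f_x(P) = 0, f_y(P) = 2 (gradient nonzero, so P is smooth).
Step 3: tangent line at P: 0·(x − 0) + 2·(y − -1) = 0.
Expanding: 2*y + 2 = 0.


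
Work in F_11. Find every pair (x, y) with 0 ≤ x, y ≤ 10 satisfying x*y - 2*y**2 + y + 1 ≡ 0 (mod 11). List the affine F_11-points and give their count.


Affine F_11-points: {(0, 1), (0, 5), (1, 3), (1, 9), (4, 4), (5, 7), (8, 2), (8, 8), (9, 6), (9, 10)}; count = 10.

For each of the 121 pairs (x, y) ∈ F_11², evaluate f(x, y) mod 11. Record the zeros.
  x = 0: [0↦1, 1↦0, 2↦6, 3↦8, 4↦6, 5↦0, 6↦1, 7↦9, 8↦2, 9↦2, 10↦9]  zeros at y ∈ {1, 5}
  x = 1: [0↦1, 1↦1, 2↦8, 3↦0, 4↦10, 5↦5, 6↦7, 7↦5, 8↦10, 9↦0, 10↦8]  zeros at y ∈ {3, 9}
  x = 2: [0↦1, 1↦2, 2↦10, 3↦3, 4↦3, 5↦10, 6↦2, 7↦1, 8↦7, 9↦9, 10↦7]  zeros at y ∈ ∅
  x = 3: [0↦1, 1↦3, 2↦1, 3↦6, 4↦7, 5↦4, 6↦8, 7↦8, 8↦4, 9↦7, 10↦6]  zeros at y ∈ ∅
  x = 4: [0↦1, 1↦4, 2↦3, 3↦9, 4↦0, 5↦9, 6↦3, 7↦4, 8↦1, 9↦5, 10↦5]  zeros at y ∈ {4}
  x = 5: [0↦1, 1↦5, 2↦5, 3↦1, 4↦4, 5↦3, 6↦9, 7↦0, 8↦9, 9↦3, 10↦4]  zeros at y ∈ {7}
  x = 6: [0↦1, 1↦6, 2↦7, 3↦4, 4↦8, 5↦8, 6↦4, 7↦7, 8↦6, 9↦1, 10↦3]  zeros at y ∈ ∅
  x = 7: [0↦1, 1↦7, 2↦9, 3↦7, 4↦1, 5↦2, 6↦10, 7↦3, 8↦3, 9↦10, 10↦2]  zeros at y ∈ ∅
  x = 8: [0↦1, 1↦8, 2↦0, 3↦10, 4↦5, 5↦7, 6↦5, 7↦10, 8↦0, 9↦8, 10↦1]  zeros at y ∈ {2, 8}
  x = 9: [0↦1, 1↦9, 2↦2, 3↦2, 4↦9, 5↦1, 6↦0, 7↦6, 8↦8, 9↦6, 10↦0]  zeros at y ∈ {6, 10}
  x = 10: [0↦1, 1↦10, 2↦4, 3↦5, 4↦2, 5↦6, 6↦6, 7↦2, 8↦5, 9↦4, 10↦10]  zeros at y ∈ ∅
Collecting zeros: affine points = {(0, 1), (0, 5), (1, 3), (1, 9), (4, 4), (5, 7), (8, 2), (8, 8), (9, 6), (9, 10)}.
Total count |C(F_11)_aff| = 10.


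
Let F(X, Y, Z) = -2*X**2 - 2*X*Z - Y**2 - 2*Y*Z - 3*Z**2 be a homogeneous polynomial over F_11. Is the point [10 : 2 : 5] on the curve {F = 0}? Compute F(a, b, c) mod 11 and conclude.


F(10,2,5) ≡ 8 (mod 11); P is NOT on the curve.

Evaluate F(10, 2, 5) term-by-term (mod 11).
  -2*X**2 ↦ -2·100·1·1 = -200
  -2*X*Z ↦ -2·10·1·5 = -100
  -Y**2 ↦ -1·1·4·1 = -4
  -2*Y*Z ↦ -2·1·2·5 = -20
  -3*Z**2 ↦ -3·1·1·25 = -75
Sum: F(10, 2, 5) = (-200) + (-100) + (-4) + (-20) + (-75) = -399.
Reducing mod 11: -399 ≡ 8 (mod 11).
Since F(a, b, c) ≡ 8 ≠ 0 (mod 11), P does NOT lie on the curve.


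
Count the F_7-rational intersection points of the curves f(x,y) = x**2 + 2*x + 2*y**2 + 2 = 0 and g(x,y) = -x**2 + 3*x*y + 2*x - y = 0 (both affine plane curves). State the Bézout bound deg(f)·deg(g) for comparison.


Common zeros: {(3, 3)}; count = 1; Bézout bound = 4.

deg(f) = 2, deg(g) = 2, so Bézout bound = 4.
Scan x ∈ F_7. For each x, list the y ∈ F_7 with f(x, y) ≡ 0 and those with g(x, y) ≡ 0 (mod 7); the common zeros in that column are the intersection.
  x = 0: f ≡ 0 at y ∈ ∅; g ≡ 0 at y ∈ {0}; common: ∅.
  x = 1: f ≡ 0 at y ∈ {1, 6}; g ≡ 0 at y ∈ {3}; common: ∅.
  x = 2: f ≡ 0 at y ∈ {3, 4}; g ≡ 0 at y ∈ {0}; common: ∅.
  x = 3: f ≡ 0 at y ∈ {3, 4}; g ≡ 0 at y ∈ {3}; common: {3}.
  x = 4: f ≡ 0 at y ∈ {1, 6}; g ≡ 0 at y ∈ {2}; common: ∅.
  x = 5: f ≡ 0 at y ∈ ∅; g ≡ 0 at y ∈ ∅; common: ∅.
  x = 6: f ≡ 0 at y ∈ ∅; g ≡ 0 at y ∈ {1}; common: ∅.
Collecting: common zeros = {(3, 3)}, so the count is 1.
Comparison with the Bézout bound: 1 ≤ 4 = deg(f)·deg(g), as expected for curves with no common component (the affine F_7-count falls short of the bound because intersections may lie at infinity, over extension fields, or carry multiplicity).


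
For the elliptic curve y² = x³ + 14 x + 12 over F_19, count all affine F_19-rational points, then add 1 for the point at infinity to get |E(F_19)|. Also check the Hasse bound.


Affine points = {(3, 9), (3, 10), (5, 6), (5, 13), (7, 4), (7, 15), (8, 3), (8, 16), (13, 4), (13, 15), (14, 8), (14, 11), (15, 5), (15, 14), (16, 0), (18, 4), (18, 15)}; affine count = 17; |E(F_19)| = 18.

Discriminant check: Δ ∝ 4a³ + 27b² = 4·14³ + 27·12² = 4·2744 + 27·144 ≡ 6 (mod 19). Nonzero ⇒ E is nonsingular.
For each x ∈ F_19, compute rhs = x³ + 14·x + 12 mod 19, then count y ∈ F_19 with y² ≡ rhs.
  x = 0: rhs = 12, matching y values: none (0 points).
  x = 1: rhs = 8, matching y values: none (0 points).
  x = 2: rhs = 10, matching y values: none (0 points).
  x = 3: rhs = 5, matching y values: 9, 10 (2 points).
  x = 4: rhs = 18, matching y values: none (0 points).
  x = 5: rhs = 17, matching y values: 6, 13 (2 points).
  x = 6: rhs = 8, matching y values: none (0 points).
  x = 7: rhs = 16, matching y values: 4, 15 (2 points).
  x = 8: rhs = 9, matching y values: 3, 16 (2 points).
  x = 9: rhs = 12, matching y values: none (0 points).
  x = 10: rhs = 12, matching y values: none (0 points).
  x = 11: rhs = 15, matching y values: none (0 points).
  x = 12: rhs = 8, matching y values: none (0 points).
  x = 13: rhs = 16, matching y values: 4, 15 (2 points).
  x = 14: rhs = 7, matching y values: 8, 11 (2 points).
  x = 15: rhs = 6, matching y values: 5, 14 (2 points).
  x = 16: rhs = 0, matching y values: 0 (1 points).
  x = 17: rhs = 14, matching y values: none (0 points).
  x = 18: rhs = 16, matching y values: 4, 15 (2 points).
Total affine count: 17.
Full point count |E(F_19)| = 17 + 1 = 18.
Hasse bound: |18 − (19+1)| = |-2| = 2 ≤ 2√19 ≈ 8.7178 ✓.


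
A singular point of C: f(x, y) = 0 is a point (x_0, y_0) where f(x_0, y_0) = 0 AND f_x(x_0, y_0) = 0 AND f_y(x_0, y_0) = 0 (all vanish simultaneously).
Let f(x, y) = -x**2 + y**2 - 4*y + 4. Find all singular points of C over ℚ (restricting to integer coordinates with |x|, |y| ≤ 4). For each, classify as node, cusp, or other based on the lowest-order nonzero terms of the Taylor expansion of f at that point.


Singular points: {(0, 2)}; classification: node.

Compute partial derivatives:
  f_x = -2*x.
  f_y = 2*y - 4.
Scan x_0 ∈ {−4, ..., 4}. For each x_0, f_y(x_0, y) is a polynomial in y; find its integer roots y ∈ {−4, ..., 4}, then test f_x and f at those candidates.
  x = -4: f_y(-4, y) = 2*y - 4; vanishes at y ∈ {2}. (-4, 2): f_x = 8 ≠ 0.
  x = -3: f_y(-3, y) = 2*y - 4; vanishes at y ∈ {2}. (-3, 2): f_x = 6 ≠ 0.
  x = -2: f_y(-2, y) = 2*y - 4; vanishes at y ∈ {2}. (-2, 2): f_x = 4 ≠ 0.
  x = -1: f_y(-1, y) = 2*y - 4; vanishes at y ∈ {2}. (-1, 2): f_x = 2 ≠ 0.
  x = 0: f_y(0, y) = 2*y - 4; vanishes at y ∈ {2}. (0, 2): f_x = 0, f = 0 — SINGULAR.
  x = 1: f_y(1, y) = 2*y - 4; vanishes at y ∈ {2}. (1, 2): f_x = -2 ≠ 0.
  x = 2: f_y(2, y) = 2*y - 4; vanishes at y ∈ {2}. (2, 2): f_x = -4 ≠ 0.
  x = 3: f_y(3, y) = 2*y - 4; vanishes at y ∈ {2}. (3, 2): f_x = -6 ≠ 0.
  x = 4: f_y(4, y) = 2*y - 4; vanishes at y ∈ {2}. (4, 2): f_x = -8 ≠ 0.
Only singular point on the grid: (0, 2).
Classify: substitute x = 0 + u, y = 2 + v and expand: f = -u**2 + v**2.
No constant or linear terms (consistent with a singular point). Quadratic part: -u**2 + v**2. Cubic part: 0.
The quadratic part v**2 - u**2 = (v − u)(v + u) splits into two distinct linear factors, so there are two distinct tangent lines y − 2 = ±(x − 0) — this is a node (ordinary double point).
Classification: node.


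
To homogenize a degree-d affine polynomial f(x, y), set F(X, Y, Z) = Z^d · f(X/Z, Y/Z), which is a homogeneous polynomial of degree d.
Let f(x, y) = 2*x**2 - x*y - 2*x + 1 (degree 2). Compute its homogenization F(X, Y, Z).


F(X, Y, Z) = 2*X**2 - X*Y - 2*X*Z + Z**2

deg(f) = 2.
Substitute x = X/Z, y = Y/Z into f, then multiply by Z^2.
  monomial 2·x^2·y^0 ↦ 2·X^2·Y^0·Z^0.
  monomial -1·x^1·y^1 ↦ -1·X^1·Y^1·Z^0.
  monomial -2·x^1·y^0 ↦ -2·X^1·Y^0·Z^1.
  monomial 1·x^0·y^0 ↦ 1·X^0·Y^0·Z^2.
Collecting: F(X, Y, Z) = 2*X**2 - X*Y - 2*X*Z + Z**2.


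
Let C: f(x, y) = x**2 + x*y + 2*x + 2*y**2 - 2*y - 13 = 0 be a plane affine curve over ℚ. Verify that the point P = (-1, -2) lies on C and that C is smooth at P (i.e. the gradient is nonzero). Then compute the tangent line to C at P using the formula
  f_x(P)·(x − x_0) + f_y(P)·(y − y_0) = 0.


Tangent line at P: -2*x - 11*y - 24 = 0.

Step 1: f(-1, -2) = 0, so P lies on C.
Step 2: partial derivatives
  f_x(x, y) = 2*x + y + 2, f_y(x, y) = x + 4*y - 2.
  f_x(P) = -2, f_y(P) = -11 (gradient nonzero, so P is smooth).
Step 3: tangent line at P: -2·(x − -1) + -11·(y − -2) = 0.
Expanding: -2*x - 11*y - 24 = 0.


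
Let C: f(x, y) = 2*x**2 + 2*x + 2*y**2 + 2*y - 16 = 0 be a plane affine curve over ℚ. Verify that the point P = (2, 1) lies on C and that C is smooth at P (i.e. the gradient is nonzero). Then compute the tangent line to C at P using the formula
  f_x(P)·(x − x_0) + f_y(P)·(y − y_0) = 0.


Tangent line at P: 10*x + 6*y - 26 = 0.

Step 1: f(2, 1) = 0, so P lies on C.
Step 2: partial derivatives
  f_x(x, y) = 4*x + 2, f_y(x, y) = 4*y + 2.
  f_x(P) = 10, f_y(P) = 6 (gradient nonzero, so P is smooth).
Step 3: tangent line at P: 10·(x − 2) + 6·(y − 1) = 0.
Expanding: 10*x + 6*y - 26 = 0.


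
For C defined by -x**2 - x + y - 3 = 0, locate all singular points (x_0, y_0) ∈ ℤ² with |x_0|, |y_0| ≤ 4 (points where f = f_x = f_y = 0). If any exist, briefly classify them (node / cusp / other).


No singular points in the scanned grid; C is smooth there.

Compute partial derivatives:
  f_x = -2*x - 1.
  f_y = 1.
f_y = 1 is a nonzero constant, so f_y never vanishes: no point (x, y) can satisfy f = f_x = f_y = 0. In particular no (x, y) ∈ {−4, ..., 4}² is singular; the curve is smooth.


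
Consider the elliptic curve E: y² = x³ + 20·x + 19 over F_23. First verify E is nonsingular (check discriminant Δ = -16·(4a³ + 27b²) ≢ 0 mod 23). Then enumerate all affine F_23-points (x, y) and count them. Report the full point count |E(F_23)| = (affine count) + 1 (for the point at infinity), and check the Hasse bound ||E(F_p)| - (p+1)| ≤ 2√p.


Affine points = {(4, 5), (4, 18), (8, 1), (8, 22), (9, 10), (9, 13), (10, 0), (11, 11), (11, 12), (12, 3), (12, 20), (18, 1), (18, 22), (19, 6), (19, 17), (20, 1), (20, 22)}; affine count = 17; |E(F_23)| = 18.

Discriminant check: Δ ∝ 4a³ + 27b² = 4·20³ + 27·19² = 4·8000 + 27·361 ≡ 2 (mod 23). Nonzero ⇒ E is nonsingular.
For each x ∈ F_23, compute rhs = x³ + 20·x + 19 mod 23, then count y ∈ F_23 with y² ≡ rhs.
  x = 0: rhs = 19, matching y values: none (0 points).
  x = 1: rhs = 17, matching y values: none (0 points).
  x = 2: rhs = 21, matching y values: none (0 points).
  x = 3: rhs = 14, matching y values: none (0 points).
  x = 4: rhs = 2, matching y values: 5, 18 (2 points).
  x = 5: rhs = 14, matching y values: none (0 points).
  x = 6: rhs = 10, matching y values: none (0 points).
  x = 7: rhs = 19, matching y values: none (0 points).
  x = 8: rhs = 1, matching y values: 1, 22 (2 points).
  x = 9: rhs = 8, matching y values: 10, 13 (2 points).
  x = 10: rhs = 0, matching y values: 0 (1 points).
  x = 11: rhs = 6, matching y values: 11, 12 (2 points).
  x = 12: rhs = 9, matching y values: 3, 20 (2 points).
  x = 13: rhs = 15, matching y values: none (0 points).
  x = 14: rhs = 7, matching y values: none (0 points).
  x = 15: rhs = 14, matching y values: none (0 points).
  x = 16: rhs = 19, matching y values: none (0 points).
  x = 17: rhs = 5, matching y values: none (0 points).
  x = 18: rhs = 1, matching y values: 1, 22 (2 points).
  x = 19: rhs = 13, matching y values: 6, 17 (2 points).
  x = 20: rhs = 1, matching y values: 1, 22 (2 points).
  x = 21: rhs = 17, matching y values: none (0 points).
  x = 22: rhs = 21, matching y values: none (0 points).
Total affine count: 17.
Full point count |E(F_23)| = 17 + 1 = 18.
Hasse bound: |18 − (23+1)| = |-6| = 6 ≤ 2√23 ≈ 9.5917 ✓.


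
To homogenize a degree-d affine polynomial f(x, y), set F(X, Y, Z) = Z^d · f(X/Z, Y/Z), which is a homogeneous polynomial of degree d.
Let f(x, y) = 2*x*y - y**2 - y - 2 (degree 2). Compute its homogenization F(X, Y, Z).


F(X, Y, Z) = 2*X*Y - Y**2 - Y*Z - 2*Z**2

deg(f) = 2.
Substitute x = X/Z, y = Y/Z into f, then multiply by Z^2.
  monomial 2·x^1·y^1 ↦ 2·X^1·Y^1·Z^0.
  monomial -1·x^0·y^2 ↦ -1·X^0·Y^2·Z^0.
  monomial -1·x^0·y^1 ↦ -1·X^0·Y^1·Z^1.
  monomial -2·x^0·y^0 ↦ -2·X^0·Y^0·Z^2.
Collecting: F(X, Y, Z) = 2*X*Y - Y**2 - Y*Z - 2*Z**2.


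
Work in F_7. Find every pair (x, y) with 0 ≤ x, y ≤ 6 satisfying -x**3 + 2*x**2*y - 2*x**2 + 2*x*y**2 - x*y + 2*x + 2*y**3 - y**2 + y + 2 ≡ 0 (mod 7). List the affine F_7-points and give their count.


Affine F_7-points: {(1, 3), (2, 5), (3, 1)}; count = 3.

For each of the 49 pairs (x, y) ∈ F_7², evaluate f(x, y) mod 7. Record the zeros.
  x = 0: [0↦2, 1↦4, 2↦2, 3↦1, 4↦6, 5↦1, 6↦5]  zeros at y ∈ ∅
  x = 1: [0↦1, 1↦6, 2↦4, 3↦0, 4↦6, 5↦6, 6↦5]  zeros at y ∈ {3}
  x = 2: [0↦4, 1↦2, 2↦4, 3↦1, 4↦5, 5↦0, 6↦5]  zeros at y ∈ {5}
  x = 3: [0↦5, 1↦0, 2↦3, 3↦5, 4↦4, 5↦5, 6↦6]  zeros at y ∈ {1}
  x = 4: [0↦5, 1↦1, 2↦2, 3↦6, 4↦4, 5↦1, 6↦2]  zeros at y ∈ ∅
  x = 5: [0↦5, 1↦6, 2↦2, 3↦5, 4↦6, 5↦3, 6↦1]  zeros at y ∈ ∅
  x = 6: [0↦6, 1↦2, 2↦4, 3↦3, 4↦4, 5↦5, 6↦4]  zeros at y ∈ ∅
Collecting zeros: affine points = {(1, 3), (2, 5), (3, 1)}.
Total count |C(F_7)_aff| = 3.


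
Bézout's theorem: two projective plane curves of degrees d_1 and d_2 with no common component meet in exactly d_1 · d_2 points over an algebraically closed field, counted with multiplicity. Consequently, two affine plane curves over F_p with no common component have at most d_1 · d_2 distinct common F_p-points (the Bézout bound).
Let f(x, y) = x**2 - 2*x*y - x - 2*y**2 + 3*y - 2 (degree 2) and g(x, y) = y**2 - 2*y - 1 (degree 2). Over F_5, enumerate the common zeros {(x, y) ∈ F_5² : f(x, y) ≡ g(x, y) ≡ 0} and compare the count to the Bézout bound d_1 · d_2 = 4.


Common zeros: ∅; count = 0; Bézout bound = 4.

deg(f) = 2, deg(g) = 2, so Bézout bound = 4.
Scan x ∈ F_5. For each x, list the y ∈ F_5 with f(x, y) ≡ 0 and those with g(x, y) ≡ 0 (mod 5); the common zeros in that column are the intersection.
  x = 0: f ≡ 0 at y ∈ ∅; g ≡ 0 at y ∈ ∅; common: ∅.
  x = 1: f ≡ 0 at y ∈ {4}; g ≡ 0 at y ∈ ∅; common: ∅.
  x = 2: f ≡ 0 at y ∈ {0, 2}; g ≡ 0 at y ∈ ∅; common: ∅.
  x = 3: f ≡ 0 at y ∈ {2, 4}; g ≡ 0 at y ∈ ∅; common: ∅.
  x = 4: f ≡ 0 at y ∈ {0}; g ≡ 0 at y ∈ ∅; common: ∅.
Collecting: common zeros = ∅, so the count is 0.
Comparison with the Bézout bound: 0 ≤ 4 = deg(f)·deg(g), as expected for curves with no common component (the affine F_5-count falls short of the bound because intersections may lie at infinity, over extension fields, or carry multiplicity).


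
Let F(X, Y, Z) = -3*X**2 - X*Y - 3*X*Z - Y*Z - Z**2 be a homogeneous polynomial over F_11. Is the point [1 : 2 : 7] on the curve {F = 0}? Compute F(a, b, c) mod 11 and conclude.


F(1,2,7) ≡ 10 (mod 11); P is NOT on the curve.

Evaluate F(1, 2, 7) term-by-term (mod 11).
  -3*X**2 ↦ -3·1·1·1 = -3
  -X*Y ↦ -1·1·2·1 = -2
  -3*X*Z ↦ -3·1·1·7 = -21
  -Y*Z ↦ -1·1·2·7 = -14
  -Z**2 ↦ -1·1·1·49 = -49
Sum: F(1, 2, 7) = (-3) + (-2) + (-21) + (-14) + (-49) = -89.
Reducing mod 11: -89 ≡ 10 (mod 11).
Since F(a, b, c) ≡ 10 ≠ 0 (mod 11), P does NOT lie on the curve.


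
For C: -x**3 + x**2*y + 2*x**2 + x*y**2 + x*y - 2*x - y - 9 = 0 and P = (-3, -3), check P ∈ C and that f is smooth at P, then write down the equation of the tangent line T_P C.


Tangent line at P: -17*x + 23*y + 18 = 0.

Step 1: f(-3, -3) = 0, so P lies on C.
Step 2: partial derivatives
  f_x(x, y) = -3*x**2 + 2*x*y + 4*x + y**2 + y - 2, f_y(x, y) = x**2 + 2*x*y + x - 1.
  f_x(P) = -17, f_y(P) = 23 (gradient nonzero, so P is smooth).
Step 3: tangent line at P: -17·(x − -3) + 23·(y − -3) = 0.
Expanding: -17*x + 23*y + 18 = 0.


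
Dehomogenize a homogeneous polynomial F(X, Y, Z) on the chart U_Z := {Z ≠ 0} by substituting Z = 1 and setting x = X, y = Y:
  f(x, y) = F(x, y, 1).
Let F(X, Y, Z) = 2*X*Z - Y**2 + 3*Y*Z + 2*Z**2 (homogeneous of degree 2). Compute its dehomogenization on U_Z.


f(x, y) = 2*x - y**2 + 3*y + 2

On U_Z we set Z = 1. Each monomial c·X^i·Y^j·Z^k in F becomes c·x^i·y^j·1^k = c·x^i·y^j.
Substituting Z = 1: F(X, Y, 1) = 2*x - y**2 + 3*y + 2.
Note: deg(f) ≤ deg(F) = 2; strict inequality happens when F is divisible by Z (lost terms).


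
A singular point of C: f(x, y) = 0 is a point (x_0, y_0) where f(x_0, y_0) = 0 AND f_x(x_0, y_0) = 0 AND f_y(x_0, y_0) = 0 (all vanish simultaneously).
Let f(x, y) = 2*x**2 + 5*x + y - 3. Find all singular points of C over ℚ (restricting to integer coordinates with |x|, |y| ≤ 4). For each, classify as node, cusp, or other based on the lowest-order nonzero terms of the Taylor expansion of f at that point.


No singular points in the scanned grid; C is smooth there.

Compute partial derivatives:
  f_x = 4*x + 5.
  f_y = 1.
f_y = 1 is a nonzero constant, so f_y never vanishes: no point (x, y) can satisfy f = f_x = f_y = 0. In particular no (x, y) ∈ {−4, ..., 4}² is singular; the curve is smooth.


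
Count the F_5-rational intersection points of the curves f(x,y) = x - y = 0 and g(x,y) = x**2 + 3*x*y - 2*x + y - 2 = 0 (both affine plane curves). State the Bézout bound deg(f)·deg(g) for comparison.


Common zeros: ∅; count = 0; Bézout bound = 2.

deg(f) = 1, deg(g) = 2, so Bézout bound = 2.
Scan x ∈ F_5. For each x, list the y ∈ F_5 with f(x, y) ≡ 0 and those with g(x, y) ≡ 0 (mod 5); the common zeros in that column are the intersection.
  x = 0: f ≡ 0 at y ∈ {0}; g ≡ 0 at y ∈ {2}; common: ∅.
  x = 1: f ≡ 0 at y ∈ {1}; g ≡ 0 at y ∈ {2}; common: ∅.
  x = 2: f ≡ 0 at y ∈ {2}; g ≡ 0 at y ∈ {1}; common: ∅.
  x = 3: f ≡ 0 at y ∈ {3}; g ≡ 0 at y ∈ ∅; common: ∅.
  x = 4: f ≡ 0 at y ∈ {4}; g ≡ 0 at y ∈ {3}; common: ∅.
Collecting: common zeros = ∅, so the count is 0.
Comparison with the Bézout bound: 0 ≤ 2 = deg(f)·deg(g), as expected for curves with no common component (the affine F_5-count falls short of the bound because intersections may lie at infinity, over extension fields, or carry multiplicity).


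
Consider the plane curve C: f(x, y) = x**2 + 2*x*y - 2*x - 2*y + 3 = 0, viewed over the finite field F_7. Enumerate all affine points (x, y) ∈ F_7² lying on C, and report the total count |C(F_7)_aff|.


Affine F_7-points: {(0, 5), (2, 2), (3, 2), (4, 4), (5, 3), (6, 5)}; count = 6.

For each of the 49 pairs (x, y) ∈ F_7², evaluate f(x, y) mod 7. Record the zeros.
  x = 0: [0↦3, 1↦1, 2↦6, 3↦4, 4↦2, 5↦0, 6↦5]  zeros at y ∈ {5}
  x = 1: [0↦2, 1↦2, 2↦2, 3↦2, 4↦2, 5↦2, 6↦2]  zeros at y ∈ ∅
  x = 2: [0↦3, 1↦5, 2↦0, 3↦2, 4↦4, 5↦6, 6↦1]  zeros at y ∈ {2}
  x = 3: [0↦6, 1↦3, 2↦0, 3↦4, 4↦1, 5↦5, 6↦2]  zeros at y ∈ {2}
  x = 4: [0↦4, 1↦3, 2↦2, 3↦1, 4↦0, 5↦6, 6↦5]  zeros at y ∈ {4}
  x = 5: [0↦4, 1↦5, 2↦6, 3↦0, 4↦1, 5↦2, 6↦3]  zeros at y ∈ {3}
  x = 6: [0↦6, 1↦2, 2↦5, 3↦1, 4↦4, 5↦0, 6↦3]  zeros at y ∈ {5}
Collecting zeros: affine points = {(0, 5), (2, 2), (3, 2), (4, 4), (5, 3), (6, 5)}.
Total count |C(F_7)_aff| = 6.


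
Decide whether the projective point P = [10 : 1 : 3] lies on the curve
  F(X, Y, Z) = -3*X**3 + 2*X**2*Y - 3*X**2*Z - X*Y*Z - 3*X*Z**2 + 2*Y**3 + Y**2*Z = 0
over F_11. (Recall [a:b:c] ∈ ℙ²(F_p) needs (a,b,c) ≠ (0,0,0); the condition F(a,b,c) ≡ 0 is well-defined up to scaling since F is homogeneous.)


F(10,1,3) ≡ 9 (mod 11); P is NOT on the curve.

Evaluate F(10, 1, 3) term-by-term (mod 11).
  -3*X**3 ↦ -3·1000·1·1 = -3000
  2*X**2*Y ↦ 2·100·1·1 = 200
  -3*X**2*Z ↦ -3·100·1·3 = -900
  -X*Y*Z ↦ -1·10·1·3 = -30
  -3*X*Z**2 ↦ -3·10·1·9 = -270
  2*Y**3 ↦ 2·1·1·1 = 2
  Y**2*Z ↦ 1·1·1·3 = 3
Sum: F(10, 1, 3) = (-3000) + (200) + (-900) + (-30) + (-270) + (2) + (3) = -3995.
Reducing mod 11: -3995 ≡ 9 (mod 11).
Since F(a, b, c) ≡ 9 ≠ 0 (mod 11), P does NOT lie on the curve.


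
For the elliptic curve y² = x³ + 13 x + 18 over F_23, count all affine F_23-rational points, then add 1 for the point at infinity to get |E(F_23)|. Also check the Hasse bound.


Affine points = {(0, 8), (0, 15), (1, 3), (1, 20), (2, 11), (2, 12), (5, 1), (5, 22), (6, 6), (6, 17), (8, 6), (8, 17), (9, 6), (9, 17), (12, 4), (12, 19), (14, 0), (15, 0), (17, 0), (18, 9), (18, 14), (22, 2), (22, 21)}; affine count = 23; |E(F_23)| = 24.

Discriminant check: Δ ∝ 4a³ + 27b² = 4·13³ + 27·18² = 4·2197 + 27·324 ≡ 10 (mod 23). Nonzero ⇒ E is nonsingular.
For each x ∈ F_23, compute rhs = x³ + 13·x + 18 mod 23, then count y ∈ F_23 with y² ≡ rhs.
  x = 0: rhs = 18, matching y values: 8, 15 (2 points).
  x = 1: rhs = 9, matching y values: 3, 20 (2 points).
  x = 2: rhs = 6, matching y values: 11, 12 (2 points).
  x = 3: rhs = 15, matching y values: none (0 points).
  x = 4: rhs = 19, matching y values: none (0 points).
  x = 5: rhs = 1, matching y values: 1, 22 (2 points).
  x = 6: rhs = 13, matching y values: 6, 17 (2 points).
  x = 7: rhs = 15, matching y values: none (0 points).
  x = 8: rhs = 13, matching y values: 6, 17 (2 points).
  x = 9: rhs = 13, matching y values: 6, 17 (2 points).
  x = 10: rhs = 21, matching y values: none (0 points).
  x = 11: rhs = 20, matching y values: none (0 points).
  x = 12: rhs = 16, matching y values: 4, 19 (2 points).
  x = 13: rhs = 15, matching y values: none (0 points).
  x = 14: rhs = 0, matching y values: 0 (1 points).
  x = 15: rhs = 0, matching y values: 0 (1 points).
  x = 16: rhs = 21, matching y values: none (0 points).
  x = 17: rhs = 0, matching y values: 0 (1 points).
  x = 18: rhs = 12, matching y values: 9, 14 (2 points).
  x = 19: rhs = 17, matching y values: none (0 points).
  x = 20: rhs = 21, matching y values: none (0 points).
  x = 21: rhs = 7, matching y values: none (0 points).
  x = 22: rhs = 4, matching y values: 2, 21 (2 points).
Total affine count: 23.
Full point count |E(F_23)| = 23 + 1 = 24.
Hasse bound: |24 − (23+1)| = |0| = 0 ≤ 2√23 ≈ 9.5917 ✓.


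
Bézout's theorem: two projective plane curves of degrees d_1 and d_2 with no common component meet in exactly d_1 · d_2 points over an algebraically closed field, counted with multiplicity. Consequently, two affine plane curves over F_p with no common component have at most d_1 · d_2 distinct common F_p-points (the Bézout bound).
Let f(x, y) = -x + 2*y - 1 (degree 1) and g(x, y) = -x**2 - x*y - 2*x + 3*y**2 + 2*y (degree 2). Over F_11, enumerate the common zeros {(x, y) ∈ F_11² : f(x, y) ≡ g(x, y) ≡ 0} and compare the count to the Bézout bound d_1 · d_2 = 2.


Common zeros: ∅; count = 0; Bézout bound = 2.

deg(f) = 1, deg(g) = 2, so Bézout bound = 2.
Scan x ∈ F_11. For each x, list the y ∈ F_11 with f(x, y) ≡ 0 and those with g(x, y) ≡ 0 (mod 11); the common zeros in that column are the intersection.
  x = 0: f ≡ 0 at y ∈ {6}; g ≡ 0 at y ∈ {0, 3}; common: ∅.
  x = 1: f ≡ 0 at y ∈ {1}; g ≡ 0 at y ∈ {2, 5}; common: ∅.
  x = 2: f ≡ 0 at y ∈ {7}; g ≡ 0 at y ∈ ∅; common: ∅.
  x = 3: f ≡ 0 at y ∈ {2}; g ≡ 0 at y ∈ {5, 10}; common: ∅.
  x = 4: f ≡ 0 at y ∈ {8}; g ≡ 0 at y ∈ ∅; common: ∅.
  x = 5: f ≡ 0 at y ∈ {3}; g ≡ 0 at y ∈ {6}; common: ∅.
  x = 6: f ≡ 0 at y ∈ {9}; g ≡ 0 at y ∈ {2, 3}; common: ∅.
  x = 7: f ≡ 0 at y ∈ {4}; g ≡ 0 at y ∈ {10}; common: ∅.
  x = 8: f ≡ 0 at y ∈ {10}; g ≡ 0 at y ∈ ∅; common: ∅.
  x = 9: f ≡ 0 at y ∈ {5}; g ≡ 0 at y ∈ {0, 6}; common: ∅.
  x = 10: f ≡ 0 at y ∈ {0}; g ≡ 0 at y ∈ ∅; common: ∅.
Collecting: common zeros = ∅, so the count is 0.
Comparison with the Bézout bound: 0 ≤ 2 = deg(f)·deg(g), as expected for curves with no common component (the affine F_11-count falls short of the bound because intersections may lie at infinity, over extension fields, or carry multiplicity).
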